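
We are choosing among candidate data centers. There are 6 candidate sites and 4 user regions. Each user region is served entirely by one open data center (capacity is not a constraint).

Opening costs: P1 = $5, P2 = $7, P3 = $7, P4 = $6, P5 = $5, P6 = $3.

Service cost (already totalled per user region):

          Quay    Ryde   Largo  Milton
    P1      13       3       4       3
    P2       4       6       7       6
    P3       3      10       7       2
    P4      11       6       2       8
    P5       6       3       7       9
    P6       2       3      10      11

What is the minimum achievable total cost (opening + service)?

Minimum total cost: 20

For any fixed open set, each user region goes to its cheapest open site; total = fixed + service.
{P1, P6}: Quay→P6 2, Ryde→P1 3, Largo→P1 4, Milton→P1 3. Service 12; fixed 8; total 20.
{P1, P3}: service 12 + fixed 12 = 24
{P1, P4, P6}: service 10 + fixed 14 = 24
{P1, P2, P3, P4, P5, P6}: Quay→P6 2, Ryde→P1 3, Largo→P4 2, Milton→P3 2. Service 9; fixed 33; total 42.
No other subset beats 20.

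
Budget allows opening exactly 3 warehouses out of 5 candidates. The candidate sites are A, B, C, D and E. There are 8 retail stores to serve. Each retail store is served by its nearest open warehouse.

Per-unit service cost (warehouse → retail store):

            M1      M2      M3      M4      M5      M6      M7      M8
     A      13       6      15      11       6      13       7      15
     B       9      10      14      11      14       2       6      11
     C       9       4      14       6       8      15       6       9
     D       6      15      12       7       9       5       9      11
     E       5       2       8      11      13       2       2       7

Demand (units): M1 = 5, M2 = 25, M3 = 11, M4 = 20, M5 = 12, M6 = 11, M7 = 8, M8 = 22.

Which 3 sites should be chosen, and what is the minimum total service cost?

With exactly 3 open, each retail store uses its cheapest among the chosen.
{A, C, E}: M1→E 5·5=25, M2→E 2·25=50, M3→E 8·11=88, M4→C 6·20=120, M5→A 6·12=72, M6→E 2·11=22, M7→E 2·8=16, M8→E 7·22=154. Service cost 547.
{A, D, E}: service cost 567
{B, C, E}: service cost 571
Among all 10 size-3 choices, {A, C, E} is lowest.

Choose A, C and E; total service cost 547.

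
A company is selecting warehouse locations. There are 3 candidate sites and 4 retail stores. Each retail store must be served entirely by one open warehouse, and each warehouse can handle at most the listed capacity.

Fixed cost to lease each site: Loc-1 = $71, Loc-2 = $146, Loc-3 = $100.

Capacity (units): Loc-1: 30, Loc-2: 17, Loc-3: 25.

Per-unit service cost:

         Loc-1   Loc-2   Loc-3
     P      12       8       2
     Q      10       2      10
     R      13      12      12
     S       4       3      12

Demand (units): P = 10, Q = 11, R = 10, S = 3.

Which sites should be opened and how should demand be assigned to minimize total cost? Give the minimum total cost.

Open {Loc-2, Loc-3}: P→Loc-3 2·10=20, Q→Loc-2 2·11=22, R→Loc-3 12·10=120, S→Loc-2 3·3=9.
Loads: Loc-2 carries 14/17, Loc-3 carries 20/25. Service 171; fixed 246; total 417.
Next best feasible plan costs 433.

Minimum total cost: 417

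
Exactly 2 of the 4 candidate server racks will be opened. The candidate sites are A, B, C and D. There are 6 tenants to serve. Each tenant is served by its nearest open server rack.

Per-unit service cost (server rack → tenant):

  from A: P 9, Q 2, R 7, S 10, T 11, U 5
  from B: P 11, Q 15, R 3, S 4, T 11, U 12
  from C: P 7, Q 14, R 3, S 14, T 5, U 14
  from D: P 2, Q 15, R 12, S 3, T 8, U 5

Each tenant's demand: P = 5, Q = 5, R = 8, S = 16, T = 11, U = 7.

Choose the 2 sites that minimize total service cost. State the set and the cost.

With exactly 2 open, each tenant uses its cheapest among the chosen.
{C, D}: P→D 2·5=10, Q→C 14·5=70, R→C 3·8=24, S→D 3·16=48, T→C 5·11=55, U→D 5·7=35. Service cost 242.
{A, D}: service cost 247
{B, D}: service cost 280
Among all 6 size-2 choices, {C, D} is lowest.

Choose C and D; total service cost 242.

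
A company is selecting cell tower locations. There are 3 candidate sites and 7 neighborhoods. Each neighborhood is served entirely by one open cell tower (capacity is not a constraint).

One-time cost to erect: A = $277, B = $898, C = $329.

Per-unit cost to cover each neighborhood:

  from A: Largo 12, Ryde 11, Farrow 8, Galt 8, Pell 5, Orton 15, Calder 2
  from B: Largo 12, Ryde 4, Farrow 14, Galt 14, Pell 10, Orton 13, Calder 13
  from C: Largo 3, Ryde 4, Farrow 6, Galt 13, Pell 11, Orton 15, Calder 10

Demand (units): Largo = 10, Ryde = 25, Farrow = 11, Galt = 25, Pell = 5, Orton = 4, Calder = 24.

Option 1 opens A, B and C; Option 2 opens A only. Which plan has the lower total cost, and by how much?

Option 1: {A, B, C}: Largo→C 3·10=30, Ryde→B 4·25=100, Farrow→C 6·11=66, Galt→A 8·25=200, Pell→A 5·5=25, Orton→B 13·4=52, Calder→A 2·24=48. Service 521; fixed 1504; total 2025.
Option 2: {A}: Largo→A 12·10=120, Ryde→A 11·25=275, Farrow→A 8·11=88, Galt→A 8·25=200, Pell→A 5·5=25, Orton→A 15·4=60, Calder→A 2·24=48. Service 816; fixed 277; total 1093.
Difference: |2025 − 1093| = 932.

Option 2 is cheaper by 932.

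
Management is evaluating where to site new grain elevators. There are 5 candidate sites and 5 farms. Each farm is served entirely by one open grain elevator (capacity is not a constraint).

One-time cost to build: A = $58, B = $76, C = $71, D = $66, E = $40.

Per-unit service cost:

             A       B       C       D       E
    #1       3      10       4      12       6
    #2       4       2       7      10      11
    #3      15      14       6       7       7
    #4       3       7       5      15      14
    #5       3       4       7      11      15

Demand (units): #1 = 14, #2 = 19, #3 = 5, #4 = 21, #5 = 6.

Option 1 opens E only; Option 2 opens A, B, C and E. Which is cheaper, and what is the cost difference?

Option 1: {E}: #1→E 6·14=84, #2→E 11·19=209, #3→E 7·5=35, #4→E 14·21=294, #5→E 15·6=90. Service 712; fixed 40; total 752.
Option 2: {A, B, C, E}: #1→A 3·14=42, #2→B 2·19=38, #3→C 6·5=30, #4→A 3·21=63, #5→A 3·6=18. Service 191; fixed 245; total 436.
Difference: |752 − 436| = 316.

Option 2 is cheaper by 316.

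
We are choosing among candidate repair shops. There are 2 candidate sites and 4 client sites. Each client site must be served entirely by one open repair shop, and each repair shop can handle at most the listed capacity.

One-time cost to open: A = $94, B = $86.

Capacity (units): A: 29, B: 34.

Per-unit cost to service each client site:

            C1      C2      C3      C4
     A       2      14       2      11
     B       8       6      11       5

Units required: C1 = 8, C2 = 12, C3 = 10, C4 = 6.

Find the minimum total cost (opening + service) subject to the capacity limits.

Minimum total cost: 318

Open {A, B}: C1→A 2·8=16, C2→B 6·12=72, C3→A 2·10=20, C4→B 5·6=30.
Loads: A carries 18/29, B carries 18/34. Service 138; fixed 180; total 318.
Next best feasible plan costs 354.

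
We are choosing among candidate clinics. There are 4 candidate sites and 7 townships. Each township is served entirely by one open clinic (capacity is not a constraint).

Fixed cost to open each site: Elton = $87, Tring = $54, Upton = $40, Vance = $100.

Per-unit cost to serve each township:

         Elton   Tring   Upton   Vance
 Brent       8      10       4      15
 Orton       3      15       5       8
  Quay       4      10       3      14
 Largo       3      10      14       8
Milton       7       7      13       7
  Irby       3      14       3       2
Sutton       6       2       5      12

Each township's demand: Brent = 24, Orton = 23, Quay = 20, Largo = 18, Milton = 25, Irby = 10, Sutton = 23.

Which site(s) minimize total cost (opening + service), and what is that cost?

Open Elton, Tring and Upton; minimum total cost 711.

For any fixed open set, each township goes to its cheapest open site; total = fixed + service.
{Elton, Tring, Upton}: Brent→Upton 4·24=96, Orton→Elton 3·23=69, Quay→Upton 3·20=60, Largo→Elton 3·18=54, Milton→Elton 7·25=175, Irby→Elton 3·10=30, Sutton→Tring 2·23=46. Service 530; fixed 181; total 711.
{Elton, Upton}: service 599 + fixed 127 = 726
{Elton, Tring}: service 646 + fixed 141 = 787
{Elton, Tring, Upton, Vance}: service 520 + fixed 281 = 801
No other subset beats 711.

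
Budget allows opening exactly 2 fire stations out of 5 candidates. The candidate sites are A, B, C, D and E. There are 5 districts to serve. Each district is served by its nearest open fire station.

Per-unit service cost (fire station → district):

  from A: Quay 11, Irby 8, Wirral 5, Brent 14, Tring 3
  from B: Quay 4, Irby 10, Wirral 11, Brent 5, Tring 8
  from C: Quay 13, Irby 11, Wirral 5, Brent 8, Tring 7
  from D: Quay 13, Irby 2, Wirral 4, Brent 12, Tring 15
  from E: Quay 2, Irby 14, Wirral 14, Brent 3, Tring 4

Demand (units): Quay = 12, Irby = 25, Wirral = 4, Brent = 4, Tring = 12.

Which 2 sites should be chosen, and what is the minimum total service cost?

Choose D and E; total service cost 150.

With exactly 2 open, each district uses its cheapest among the chosen.
{D, E}: Quay→E 2·12=24, Irby→D 2·25=50, Wirral→D 4·4=16, Brent→E 3·4=12, Tring→E 4·12=48. Service cost 150.
{B, D}: service cost 230
{A, D}: service cost 282
Among all 10 size-2 choices, {D, E} is lowest.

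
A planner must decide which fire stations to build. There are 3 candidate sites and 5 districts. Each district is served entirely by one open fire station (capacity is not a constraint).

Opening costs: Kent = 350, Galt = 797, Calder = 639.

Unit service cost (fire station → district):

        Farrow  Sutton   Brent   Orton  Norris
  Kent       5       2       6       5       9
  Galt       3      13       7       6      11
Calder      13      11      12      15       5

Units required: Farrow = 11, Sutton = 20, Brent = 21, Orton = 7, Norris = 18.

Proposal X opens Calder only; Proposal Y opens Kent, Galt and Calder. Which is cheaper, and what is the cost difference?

Proposal X is cheaper by 661.

Proposal X: {Calder}: Farrow→Calder 13·11=143, Sutton→Calder 11·20=220, Brent→Calder 12·21=252, Orton→Calder 15·7=105, Norris→Calder 5·18=90. Service 810; fixed 639; total 1449.
Proposal Y: {Kent, Galt, Calder}: Farrow→Galt 3·11=33, Sutton→Kent 2·20=40, Brent→Kent 6·21=126, Orton→Kent 5·7=35, Norris→Calder 5·18=90. Service 324; fixed 1786; total 2110.
Difference: |1449 − 2110| = 661.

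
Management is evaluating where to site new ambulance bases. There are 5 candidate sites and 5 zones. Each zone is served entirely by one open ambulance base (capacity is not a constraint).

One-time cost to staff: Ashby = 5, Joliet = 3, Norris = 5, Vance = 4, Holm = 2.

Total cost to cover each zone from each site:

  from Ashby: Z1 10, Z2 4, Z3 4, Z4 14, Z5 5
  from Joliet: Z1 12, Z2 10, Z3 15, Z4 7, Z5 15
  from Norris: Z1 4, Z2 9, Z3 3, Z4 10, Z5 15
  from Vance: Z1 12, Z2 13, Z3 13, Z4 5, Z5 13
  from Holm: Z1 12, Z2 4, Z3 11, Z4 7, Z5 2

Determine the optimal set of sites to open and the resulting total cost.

Open Norris and Holm; minimum total cost 27.

For any fixed open set, each zone goes to its cheapest open site; total = fixed + service.
{Norris, Holm}: Z1→Norris 4, Z2→Holm 4, Z3→Norris 3, Z4→Holm 7, Z5→Holm 2. Service 20; fixed 7; total 27.
{Norris, Vance, Holm}: Z1→Norris 4, Z2→Holm 4, Z3→Norris 3, Z4→Vance 5, Z5→Holm 2. Service 18; fixed 11; total 29.
{Joliet, Norris, Holm}: Z1→Norris 4, Z2→Holm 4, Z3→Norris 3, Z4→Joliet 7, Z5→Holm 2. Service 20; fixed 10; total 30.
{Ashby, Joliet, Norris, Vance, Holm}: Z1→Norris 4, Z2→Ashby 4, Z3→Norris 3, Z4→Vance 5, Z5→Holm 2. Service 18; fixed 19; total 37.
No other subset beats 27.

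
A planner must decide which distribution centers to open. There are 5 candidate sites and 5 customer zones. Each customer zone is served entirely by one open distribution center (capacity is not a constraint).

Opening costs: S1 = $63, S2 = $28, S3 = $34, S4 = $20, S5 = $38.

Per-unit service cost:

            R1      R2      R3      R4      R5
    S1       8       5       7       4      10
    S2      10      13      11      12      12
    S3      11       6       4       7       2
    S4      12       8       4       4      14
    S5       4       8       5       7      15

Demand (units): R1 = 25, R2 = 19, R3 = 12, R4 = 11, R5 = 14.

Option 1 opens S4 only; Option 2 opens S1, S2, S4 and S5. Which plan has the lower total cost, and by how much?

Option 1: {S4}: R1→S4 12·25=300, R2→S4 8·19=152, R3→S4 4·12=48, R4→S4 4·11=44, R5→S4 14·14=196. Service 740; fixed 20; total 760.
Option 2: {S1, S2, S4, S5}: R1→S5 4·25=100, R2→S1 5·19=95, R3→S4 4·12=48, R4→S1 4·11=44, R5→S1 10·14=140. Service 427; fixed 149; total 576.
Difference: |760 − 576| = 184.

Option 2 is cheaper by 184.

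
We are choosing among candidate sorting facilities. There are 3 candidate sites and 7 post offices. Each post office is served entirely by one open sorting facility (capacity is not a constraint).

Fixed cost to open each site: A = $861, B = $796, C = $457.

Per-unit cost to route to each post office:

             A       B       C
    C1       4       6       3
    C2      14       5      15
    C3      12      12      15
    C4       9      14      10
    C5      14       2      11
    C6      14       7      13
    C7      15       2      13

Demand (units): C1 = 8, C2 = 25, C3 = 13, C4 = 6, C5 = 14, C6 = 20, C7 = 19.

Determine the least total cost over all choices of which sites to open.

For any fixed open set, each post office goes to its cheapest open site; total = fixed + service.
{B}: C1→B 6·8=48, C2→B 5·25=125, C3→B 12·13=156, C4→B 14·6=84, C5→B 2·14=28, C6→B 7·20=140, C7→B 2·19=38. Service 619; fixed 796; total 1415.
{C}: C1→C 3·8=24, C2→C 15·25=375, C3→C 15·13=195, C4→C 10·6=60, C5→C 11·14=154, C6→C 13·20=260, C7→C 13·19=247. Service 1315; fixed 457; total 1772.
{B, C}: C1→C 3·8=24, C2→B 5·25=125, C3→B 12·13=156, C4→C 10·6=60, C5→B 2·14=28, C6→B 7·20=140, C7→B 2·19=38. Service 571; fixed 1253; total 1824.
{A, B, C}: service 565 + fixed 2114 = 2679
No other subset beats 1415.

Minimum total cost: 1415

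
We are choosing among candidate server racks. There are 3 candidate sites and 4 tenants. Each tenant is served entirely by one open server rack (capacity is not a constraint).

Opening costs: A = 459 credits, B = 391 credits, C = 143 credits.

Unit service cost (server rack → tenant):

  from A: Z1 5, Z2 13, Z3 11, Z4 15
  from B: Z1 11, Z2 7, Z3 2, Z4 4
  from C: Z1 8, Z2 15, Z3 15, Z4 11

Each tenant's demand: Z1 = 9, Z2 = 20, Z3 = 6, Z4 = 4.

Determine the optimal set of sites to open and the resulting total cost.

For any fixed open set, each tenant goes to its cheapest open site; total = fixed + service.
{C}: Z1→C 8·9=72, Z2→C 15·20=300, Z3→C 15·6=90, Z4→C 11·4=44. Service 506; fixed 143; total 649.
{B}: service 267 + fixed 391 = 658
{B, C}: service 240 + fixed 534 = 774
{A, B, C}: Z1→A 5·9=45, Z2→B 7·20=140, Z3→B 2·6=12, Z4→B 4·4=16. Service 213; fixed 993; total 1206.
(All 7 nonempty subsets were checked; C only is lowest.)

Open C only; minimum total cost 649.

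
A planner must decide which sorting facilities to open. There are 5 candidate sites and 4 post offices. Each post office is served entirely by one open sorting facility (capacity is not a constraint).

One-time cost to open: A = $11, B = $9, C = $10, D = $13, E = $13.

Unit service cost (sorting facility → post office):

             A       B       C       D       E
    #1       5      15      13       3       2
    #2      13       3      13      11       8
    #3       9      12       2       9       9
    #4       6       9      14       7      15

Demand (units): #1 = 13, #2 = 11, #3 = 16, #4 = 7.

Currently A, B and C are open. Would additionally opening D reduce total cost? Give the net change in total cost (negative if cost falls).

Yes — net change −13 (cost falls by 13).

Current service cost with {A, B, C}: 172.
Adding D: each post office re-picks its cheapest; new service cost 146, saving 26.
Extra fixed cost: 13. Net change = 13 − 26 = -13.
(Totals: 202 → 189.)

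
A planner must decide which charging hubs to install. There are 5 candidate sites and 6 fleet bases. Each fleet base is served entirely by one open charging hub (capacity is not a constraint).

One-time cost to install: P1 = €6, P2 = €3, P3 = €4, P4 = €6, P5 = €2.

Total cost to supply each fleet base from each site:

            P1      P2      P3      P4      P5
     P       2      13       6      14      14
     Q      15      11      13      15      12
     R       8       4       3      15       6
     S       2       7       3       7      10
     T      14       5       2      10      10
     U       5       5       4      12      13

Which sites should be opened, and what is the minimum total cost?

Open P3 only; minimum total cost 35.

For any fixed open set, each fleet base goes to its cheapest open site; total = fixed + service.
{P3}: P→P3 6, Q→P3 13, R→P3 3, S→P3 3, T→P3 2, U→P3 4. Service 31; fixed 4; total 35.
{P1, P3}: service 26 + fixed 10 = 36
{P2, P3}: service 29 + fixed 7 = 36
{P1, P2, P3, P4, P5}: service 24 + fixed 21 = 45
No other subset beats 35.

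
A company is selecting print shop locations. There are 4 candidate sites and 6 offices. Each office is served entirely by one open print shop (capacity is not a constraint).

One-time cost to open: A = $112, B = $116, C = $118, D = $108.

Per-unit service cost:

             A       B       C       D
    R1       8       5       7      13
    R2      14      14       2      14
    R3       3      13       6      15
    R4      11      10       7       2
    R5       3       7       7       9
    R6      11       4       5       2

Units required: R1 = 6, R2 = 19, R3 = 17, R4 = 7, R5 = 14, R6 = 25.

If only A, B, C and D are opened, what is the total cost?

Each office is assigned to its cheapest site among the open ones.
{A, B, C, D}: R1→B 5·6=30, R2→C 2·19=38, R3→A 3·17=51, R4→D 2·7=14, R5→A 3·14=42, R6→D 2·25=50. Service 225; fixed 454; total 679.

Total cost: 679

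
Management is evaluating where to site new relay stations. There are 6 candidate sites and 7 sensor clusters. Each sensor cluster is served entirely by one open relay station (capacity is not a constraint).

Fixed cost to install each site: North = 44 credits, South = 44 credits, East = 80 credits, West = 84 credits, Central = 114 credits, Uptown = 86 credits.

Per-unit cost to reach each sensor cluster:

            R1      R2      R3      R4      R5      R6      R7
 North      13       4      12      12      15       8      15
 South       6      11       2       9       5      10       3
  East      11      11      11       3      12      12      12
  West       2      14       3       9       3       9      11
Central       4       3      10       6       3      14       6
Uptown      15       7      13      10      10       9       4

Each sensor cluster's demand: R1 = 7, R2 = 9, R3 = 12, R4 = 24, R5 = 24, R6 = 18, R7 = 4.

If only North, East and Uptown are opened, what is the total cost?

Each sensor cluster is assigned to its cheapest site among the open ones.
{North, East, Uptown}: R1→East 11·7=77, R2→North 4·9=36, R3→East 11·12=132, R4→East 3·24=72, R5→Uptown 10·24=240, R6→North 8·18=144, R7→Uptown 4·4=16. Service 717; fixed 210; total 927.

Total cost: 927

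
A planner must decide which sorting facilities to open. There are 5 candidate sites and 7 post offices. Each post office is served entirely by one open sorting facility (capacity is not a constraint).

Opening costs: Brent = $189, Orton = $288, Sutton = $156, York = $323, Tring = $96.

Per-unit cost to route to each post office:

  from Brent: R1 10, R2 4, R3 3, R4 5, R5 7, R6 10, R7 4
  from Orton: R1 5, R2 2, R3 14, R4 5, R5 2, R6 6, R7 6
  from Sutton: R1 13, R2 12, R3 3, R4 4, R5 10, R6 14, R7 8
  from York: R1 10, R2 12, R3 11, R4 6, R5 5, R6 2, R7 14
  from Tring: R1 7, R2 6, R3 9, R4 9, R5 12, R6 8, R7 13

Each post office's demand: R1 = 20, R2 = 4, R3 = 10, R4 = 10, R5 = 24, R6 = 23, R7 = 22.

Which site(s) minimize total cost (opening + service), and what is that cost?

Open Orton only; minimum total cost 904.

For any fixed open set, each post office goes to its cheapest open site; total = fixed + service.
{Orton}: R1→Orton 5·20=100, R2→Orton 2·4=8, R3→Orton 14·10=140, R4→Orton 5·10=50, R5→Orton 2·24=48, R6→Orton 6·23=138, R7→Orton 6·22=132. Service 616; fixed 288; total 904.
{Brent, Orton}: R1→Orton 5·20=100, R2→Orton 2·4=8, R3→Brent 3·10=30, R4→Brent 5·10=50, R5→Orton 2·24=48, R6→Orton 6·23=138, R7→Brent 4·22=88. Service 462; fixed 477; total 939.
{Orton, Sutton}: service 496 + fixed 444 = 940
{Brent, Orton, Sutton, York, Tring}: service 360 + fixed 1052 = 1412
No other subset beats 904.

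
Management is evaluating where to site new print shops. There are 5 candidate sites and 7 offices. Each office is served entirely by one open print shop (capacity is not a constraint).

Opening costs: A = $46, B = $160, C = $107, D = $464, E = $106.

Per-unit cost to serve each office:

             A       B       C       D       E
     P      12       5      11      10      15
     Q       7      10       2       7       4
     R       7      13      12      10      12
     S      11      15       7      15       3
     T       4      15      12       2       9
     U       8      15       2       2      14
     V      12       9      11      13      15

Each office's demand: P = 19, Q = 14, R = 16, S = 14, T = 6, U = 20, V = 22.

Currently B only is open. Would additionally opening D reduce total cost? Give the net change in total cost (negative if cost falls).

No — net change +36 (cost rises by 36).

Current service cost with {B}: 1241.
Adding D: each office re-picks its cheapest; new service cost 813, saving 428.
Extra fixed cost: 464. Net change = 464 − 428 = 36.
(Totals: 1401 → 1437.)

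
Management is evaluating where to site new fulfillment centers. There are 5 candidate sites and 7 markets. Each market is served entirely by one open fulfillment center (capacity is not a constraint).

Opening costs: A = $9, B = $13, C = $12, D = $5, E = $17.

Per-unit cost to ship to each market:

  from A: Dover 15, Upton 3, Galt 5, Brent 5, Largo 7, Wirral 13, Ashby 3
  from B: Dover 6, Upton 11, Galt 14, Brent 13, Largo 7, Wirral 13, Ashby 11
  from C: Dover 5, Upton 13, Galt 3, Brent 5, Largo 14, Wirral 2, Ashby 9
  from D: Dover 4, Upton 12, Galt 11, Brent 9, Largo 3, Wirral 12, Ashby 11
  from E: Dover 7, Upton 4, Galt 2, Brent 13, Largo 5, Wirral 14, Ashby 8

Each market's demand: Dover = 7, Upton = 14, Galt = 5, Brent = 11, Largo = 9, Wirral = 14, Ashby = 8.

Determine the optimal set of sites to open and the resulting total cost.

For any fixed open set, each market goes to its cheapest open site; total = fixed + service.
{A, C, D}: Dover→D 4·7=28, Upton→A 3·14=42, Galt→C 3·5=15, Brent→A 5·11=55, Largo→D 3·9=27, Wirral→C 2·14=28, Ashby→A 3·8=24. Service 219; fixed 26; total 245.
{A, C, D, E}: service 214 + fixed 43 = 257
{A, B, C, D}: service 219 + fixed 39 = 258
{A, B, C, D, E}: service 214 + fixed 56 = 270
No other subset beats 245.

Open A, C and D; minimum total cost 245.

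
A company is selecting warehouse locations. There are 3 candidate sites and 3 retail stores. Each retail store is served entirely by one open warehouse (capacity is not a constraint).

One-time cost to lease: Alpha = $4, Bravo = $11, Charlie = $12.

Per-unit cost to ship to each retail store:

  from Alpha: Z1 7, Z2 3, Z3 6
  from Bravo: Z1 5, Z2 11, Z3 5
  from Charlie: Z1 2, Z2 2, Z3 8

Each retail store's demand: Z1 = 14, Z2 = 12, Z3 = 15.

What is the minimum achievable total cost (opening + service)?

For any fixed open set, each retail store goes to its cheapest open site; total = fixed + service.
{Bravo, Charlie}: Z1→Charlie 2·14=28, Z2→Charlie 2·12=24, Z3→Bravo 5·15=75. Service 127; fixed 23; total 150.
{Alpha, Bravo, Charlie}: service 127 + fixed 27 = 154
{Alpha, Charlie}: Z1→Charlie 2·14=28, Z2→Charlie 2·12=24, Z3→Alpha 6·15=90. Service 142; fixed 16; total 158.
{Alpha}: Z1→Alpha 7·14=98, Z2→Alpha 3·12=36, Z3→Alpha 6·15=90. Service 224; fixed 4; total 228.
No other subset beats 150.

Minimum total cost: 150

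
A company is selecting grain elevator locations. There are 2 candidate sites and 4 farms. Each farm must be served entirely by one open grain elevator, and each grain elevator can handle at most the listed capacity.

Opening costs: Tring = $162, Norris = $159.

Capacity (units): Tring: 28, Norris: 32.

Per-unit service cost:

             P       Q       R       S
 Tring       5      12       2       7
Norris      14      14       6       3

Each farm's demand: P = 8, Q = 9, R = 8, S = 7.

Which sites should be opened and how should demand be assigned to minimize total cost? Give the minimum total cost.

Minimum total cost: 466

Open {Norris}: P→Norris 14·8=112, Q→Norris 14·9=126, R→Norris 6·8=48, S→Norris 3·7=21.
Loads: Norris carries 32/32. Service 307; fixed 159; total 466.
Next best feasible plan costs 506.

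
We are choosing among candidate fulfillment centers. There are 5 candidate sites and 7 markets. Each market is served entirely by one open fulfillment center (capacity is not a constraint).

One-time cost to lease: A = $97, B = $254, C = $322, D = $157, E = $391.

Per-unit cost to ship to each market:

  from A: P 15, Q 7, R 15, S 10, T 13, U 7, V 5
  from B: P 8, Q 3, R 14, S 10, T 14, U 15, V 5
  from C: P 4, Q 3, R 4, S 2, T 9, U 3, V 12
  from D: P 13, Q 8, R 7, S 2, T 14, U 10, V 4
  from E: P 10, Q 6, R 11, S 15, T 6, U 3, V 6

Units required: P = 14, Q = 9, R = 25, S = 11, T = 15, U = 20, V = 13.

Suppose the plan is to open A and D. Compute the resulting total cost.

Each market is assigned to its cheapest site among the open ones.
{A, D}: P→D 13·14=182, Q→A 7·9=63, R→D 7·25=175, S→D 2·11=22, T→A 13·15=195, U→A 7·20=140, V→D 4·13=52. Service 829; fixed 254; total 1083.

Total cost: 1083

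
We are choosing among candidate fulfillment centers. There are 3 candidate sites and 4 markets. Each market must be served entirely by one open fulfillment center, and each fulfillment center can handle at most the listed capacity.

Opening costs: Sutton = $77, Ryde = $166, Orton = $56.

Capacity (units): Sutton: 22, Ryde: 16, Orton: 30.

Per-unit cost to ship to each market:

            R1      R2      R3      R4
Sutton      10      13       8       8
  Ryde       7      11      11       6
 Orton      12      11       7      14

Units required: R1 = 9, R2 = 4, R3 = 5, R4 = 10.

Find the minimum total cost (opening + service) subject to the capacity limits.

Open {Sutton, Orton}: R1→Sutton 10·9=90, R2→Orton 11·4=44, R3→Orton 7·5=35, R4→Sutton 8·10=80.
Loads: Sutton carries 19/22, Orton carries 9/30. Service 249; fixed 133; total 382.
Next best feasible plan costs 383.

Minimum total cost: 382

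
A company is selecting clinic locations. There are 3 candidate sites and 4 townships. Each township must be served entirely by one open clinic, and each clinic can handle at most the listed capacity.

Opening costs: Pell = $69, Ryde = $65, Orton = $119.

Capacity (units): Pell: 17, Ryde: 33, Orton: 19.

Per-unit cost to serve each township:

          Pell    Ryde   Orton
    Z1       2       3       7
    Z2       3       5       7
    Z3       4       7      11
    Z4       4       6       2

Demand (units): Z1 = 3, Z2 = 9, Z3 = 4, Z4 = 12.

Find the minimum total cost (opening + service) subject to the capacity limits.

Open {Ryde}: Z1→Ryde 3·3=9, Z2→Ryde 5·9=45, Z3→Ryde 7·4=28, Z4→Ryde 6·12=72.
Loads: Ryde carries 28/33. Service 154; fixed 65; total 219.
Next best feasible plan costs 252.

Minimum total cost: 219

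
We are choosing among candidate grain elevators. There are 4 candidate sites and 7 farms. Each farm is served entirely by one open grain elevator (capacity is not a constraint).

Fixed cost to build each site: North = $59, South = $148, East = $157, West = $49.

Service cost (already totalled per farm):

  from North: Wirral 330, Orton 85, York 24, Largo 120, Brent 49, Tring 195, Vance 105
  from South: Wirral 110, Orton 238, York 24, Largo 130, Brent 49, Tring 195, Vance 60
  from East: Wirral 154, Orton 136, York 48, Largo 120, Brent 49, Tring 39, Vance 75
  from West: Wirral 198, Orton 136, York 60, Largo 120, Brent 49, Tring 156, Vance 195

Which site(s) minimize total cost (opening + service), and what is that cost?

Open North and East; minimum total cost 762.

For any fixed open set, each farm goes to its cheapest open site; total = fixed + service.
{North, East}: Wirral→East 154, Orton→North 85, York→North 24, Largo→North 120, Brent→North 49, Tring→East 39, Vance→East 75. Service 546; fixed 216; total 762.
{East}: service 621 + fixed 157 = 778
{North, East, West}: service 546 + fixed 265 = 811
{North, South, East, West}: service 487 + fixed 413 = 900
No other subset beats 762.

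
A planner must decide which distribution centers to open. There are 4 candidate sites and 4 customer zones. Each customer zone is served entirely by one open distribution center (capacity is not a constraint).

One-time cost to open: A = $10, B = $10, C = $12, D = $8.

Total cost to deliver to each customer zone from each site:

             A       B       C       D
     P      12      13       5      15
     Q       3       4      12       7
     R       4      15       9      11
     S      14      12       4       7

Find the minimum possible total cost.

Minimum total cost: 38

For any fixed open set, each customer zone goes to its cheapest open site; total = fixed + service.
{A, C}: P→C 5, Q→A 3, R→A 4, S→C 4. Service 16; fixed 22; total 38.
{C}: P→C 5, Q→C 12, R→C 9, S→C 4. Service 30; fixed 12; total 42.
{A}: P→A 12, Q→A 3, R→A 4, S→A 14. Service 33; fixed 10; total 43.
{A, B, C, D}: service 16 + fixed 40 = 56
No other subset beats 38.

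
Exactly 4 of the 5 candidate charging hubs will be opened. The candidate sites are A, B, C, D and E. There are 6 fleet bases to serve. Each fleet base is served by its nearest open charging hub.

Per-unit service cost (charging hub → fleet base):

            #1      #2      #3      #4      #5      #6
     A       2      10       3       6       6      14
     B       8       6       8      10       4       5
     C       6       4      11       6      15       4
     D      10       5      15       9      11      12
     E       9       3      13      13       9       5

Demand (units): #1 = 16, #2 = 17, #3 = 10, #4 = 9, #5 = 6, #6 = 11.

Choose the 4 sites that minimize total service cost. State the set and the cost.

Choose A, B, C and E; total service cost 235.

With exactly 4 open, each fleet base uses its cheapest among the chosen.
{A, B, C, E}: #1→A 2·16=32, #2→E 3·17=51, #3→A 3·10=30, #4→A 6·9=54, #5→B 4·6=24, #6→C 4·11=44. Service cost 235.
{A, B, D, E}: service cost 246
{A, C, D, E}: service cost 247
Among all 5 size-4 choices, {A, B, C, E} is lowest.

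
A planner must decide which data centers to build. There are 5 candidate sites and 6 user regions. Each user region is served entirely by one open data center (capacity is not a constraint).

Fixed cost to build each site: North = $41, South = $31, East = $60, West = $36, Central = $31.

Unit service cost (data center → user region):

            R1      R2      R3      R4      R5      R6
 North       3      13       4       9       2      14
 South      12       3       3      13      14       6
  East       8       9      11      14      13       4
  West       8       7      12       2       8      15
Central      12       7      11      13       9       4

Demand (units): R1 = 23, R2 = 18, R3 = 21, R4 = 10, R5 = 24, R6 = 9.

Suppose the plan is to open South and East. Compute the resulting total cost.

Total cost: 870

Each user region is assigned to its cheapest site among the open ones.
{South, East}: R1→East 8·23=184, R2→South 3·18=54, R3→South 3·21=63, R4→South 13·10=130, R5→East 13·24=312, R6→East 4·9=36. Service 779; fixed 91; total 870.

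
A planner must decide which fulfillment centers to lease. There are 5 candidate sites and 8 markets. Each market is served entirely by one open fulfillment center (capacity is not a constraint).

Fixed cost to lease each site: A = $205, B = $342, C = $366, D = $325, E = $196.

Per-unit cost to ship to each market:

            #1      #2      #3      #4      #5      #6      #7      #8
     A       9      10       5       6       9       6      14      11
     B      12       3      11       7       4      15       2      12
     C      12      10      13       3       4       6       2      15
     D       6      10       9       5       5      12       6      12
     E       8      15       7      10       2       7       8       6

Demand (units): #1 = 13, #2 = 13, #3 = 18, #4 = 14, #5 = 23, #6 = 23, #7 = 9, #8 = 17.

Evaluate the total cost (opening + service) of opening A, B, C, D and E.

Each market is assigned to its cheapest site among the open ones.
{A, B, C, D, E}: #1→D 6·13=78, #2→B 3·13=39, #3→A 5·18=90, #4→C 3·14=42, #5→E 2·23=46, #6→A 6·23=138, #7→B 2·9=18, #8→E 6·17=102. Service 553; fixed 1434; total 1987.

Total cost: 1987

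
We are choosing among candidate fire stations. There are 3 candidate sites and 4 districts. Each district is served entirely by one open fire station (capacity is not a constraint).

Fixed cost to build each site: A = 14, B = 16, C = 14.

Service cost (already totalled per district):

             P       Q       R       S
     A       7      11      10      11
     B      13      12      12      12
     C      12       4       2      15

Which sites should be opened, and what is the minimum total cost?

For any fixed open set, each district goes to its cheapest open site; total = fixed + service.
{C}: P→C 12, Q→C 4, R→C 2, S→C 15. Service 33; fixed 14; total 47.
{A, C}: service 24 + fixed 28 = 52
{A}: service 39 + fixed 14 = 53
{A, B, C}: service 24 + fixed 44 = 68
No other subset beats 47.

Open C only; minimum total cost 47.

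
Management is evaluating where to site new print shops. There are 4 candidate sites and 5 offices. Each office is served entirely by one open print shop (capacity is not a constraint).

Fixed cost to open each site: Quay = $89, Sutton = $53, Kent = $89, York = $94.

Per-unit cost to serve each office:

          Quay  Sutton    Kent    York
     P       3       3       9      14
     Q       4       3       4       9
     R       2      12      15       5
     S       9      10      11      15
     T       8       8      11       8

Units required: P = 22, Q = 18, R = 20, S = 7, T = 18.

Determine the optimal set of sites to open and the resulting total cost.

For any fixed open set, each office goes to its cheapest open site; total = fixed + service.
{Quay}: P→Quay 3·22=66, Q→Quay 4·18=72, R→Quay 2·20=40, S→Quay 9·7=63, T→Quay 8·18=144. Service 385; fixed 89; total 474.
{Quay, Sutton}: service 367 + fixed 142 = 509
{Quay, Kent}: service 385 + fixed 178 = 563
{Quay, Sutton, Kent, York}: service 367 + fixed 325 = 692
No other subset beats 474.

Open Quay only; minimum total cost 474.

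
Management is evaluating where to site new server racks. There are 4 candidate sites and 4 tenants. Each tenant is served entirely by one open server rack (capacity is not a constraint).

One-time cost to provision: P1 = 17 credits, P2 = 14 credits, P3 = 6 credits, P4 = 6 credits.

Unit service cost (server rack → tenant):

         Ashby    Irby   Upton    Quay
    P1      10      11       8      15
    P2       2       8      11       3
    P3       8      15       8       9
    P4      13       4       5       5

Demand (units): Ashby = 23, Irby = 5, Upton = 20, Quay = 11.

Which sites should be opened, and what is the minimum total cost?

Open P2 and P4; minimum total cost 219.

For any fixed open set, each tenant goes to its cheapest open site; total = fixed + service.
{P2, P4}: Ashby→P2 2·23=46, Irby→P4 4·5=20, Upton→P4 5·20=100, Quay→P2 3·11=33. Service 199; fixed 20; total 219.
{P2, P3, P4}: service 199 + fixed 26 = 225
{P1, P2, P4}: service 199 + fixed 37 = 236
{P1, P2, P3, P4}: Ashby→P2 2·23=46, Irby→P4 4·5=20, Upton→P4 5·20=100, Quay→P2 3·11=33. Service 199; fixed 43; total 242.
No other subset beats 219.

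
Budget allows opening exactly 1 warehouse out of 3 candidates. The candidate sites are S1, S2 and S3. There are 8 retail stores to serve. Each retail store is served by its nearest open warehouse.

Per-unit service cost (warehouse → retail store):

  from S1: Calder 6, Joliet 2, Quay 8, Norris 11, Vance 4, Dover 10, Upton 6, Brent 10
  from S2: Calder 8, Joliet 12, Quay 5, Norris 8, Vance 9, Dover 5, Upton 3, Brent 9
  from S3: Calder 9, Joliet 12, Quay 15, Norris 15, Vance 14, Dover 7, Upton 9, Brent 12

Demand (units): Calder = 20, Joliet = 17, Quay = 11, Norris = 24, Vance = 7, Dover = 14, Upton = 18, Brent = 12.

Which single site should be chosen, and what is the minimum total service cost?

Choose S1 only; total service cost 902.

With exactly 1 open, each retail store uses its cheapest among the chosen.
{S1}: Calder→S1 6·20=120, Joliet→S1 2·17=34, Quay→S1 8·11=88, Norris→S1 11·24=264, Vance→S1 4·7=28, Dover→S1 10·14=140, Upton→S1 6·18=108, Brent→S1 10·12=120. Service cost 902.
{S2}: service cost 906
{S3}: service cost 1411
Among all 3 size-1 choices, {S1} is lowest.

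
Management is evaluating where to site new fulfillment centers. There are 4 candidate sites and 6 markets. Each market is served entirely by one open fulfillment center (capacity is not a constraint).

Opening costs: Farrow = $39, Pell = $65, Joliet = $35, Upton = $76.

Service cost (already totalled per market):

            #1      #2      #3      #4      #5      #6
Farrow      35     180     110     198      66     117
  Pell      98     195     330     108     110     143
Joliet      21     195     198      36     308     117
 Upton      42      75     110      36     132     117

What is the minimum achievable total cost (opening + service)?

For any fixed open set, each market goes to its cheapest open site; total = fixed + service.
{Farrow, Upton}: #1→Farrow 35, #2→Upton 75, #3→Farrow 110, #4→Upton 36, #5→Farrow 66, #6→Farrow 117. Service 439; fixed 115; total 554.
{Farrow, Joliet, Upton}: #1→Joliet 21, #2→Upton 75, #3→Farrow 110, #4→Joliet 36, #5→Farrow 66, #6→Farrow 117. Service 425; fixed 150; total 575.
{Upton}: service 512 + fixed 76 = 588
{Farrow, Pell, Joliet, Upton}: service 425 + fixed 215 = 640
No other subset beats 554.

Minimum total cost: 554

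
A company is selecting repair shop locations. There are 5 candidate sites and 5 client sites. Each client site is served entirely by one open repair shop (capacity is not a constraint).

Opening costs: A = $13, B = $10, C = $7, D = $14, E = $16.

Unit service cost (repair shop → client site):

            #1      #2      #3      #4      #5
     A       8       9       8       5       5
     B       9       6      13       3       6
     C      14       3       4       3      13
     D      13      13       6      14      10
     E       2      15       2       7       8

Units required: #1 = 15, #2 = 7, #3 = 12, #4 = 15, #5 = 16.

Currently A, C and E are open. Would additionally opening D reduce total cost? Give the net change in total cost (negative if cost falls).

No — net change +14 (cost rises by 14).

Current service cost with {A, C, E}: 200.
Adding D: each client site re-picks its cheapest; new service cost 200, saving 0.
Extra fixed cost: 14. Net change = 14 − 0 = 14.
(Totals: 236 → 250.)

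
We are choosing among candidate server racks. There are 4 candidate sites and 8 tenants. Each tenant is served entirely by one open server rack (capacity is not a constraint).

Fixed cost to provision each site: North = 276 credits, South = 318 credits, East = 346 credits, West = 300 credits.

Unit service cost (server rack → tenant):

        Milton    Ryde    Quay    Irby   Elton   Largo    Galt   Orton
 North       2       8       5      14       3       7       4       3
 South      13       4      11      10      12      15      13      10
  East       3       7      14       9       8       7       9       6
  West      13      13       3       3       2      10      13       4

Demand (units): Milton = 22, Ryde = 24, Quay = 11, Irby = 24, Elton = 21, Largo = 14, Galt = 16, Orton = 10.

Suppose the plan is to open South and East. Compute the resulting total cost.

Total cost: 1633

Each tenant is assigned to its cheapest site among the open ones.
{South, East}: Milton→East 3·22=66, Ryde→South 4·24=96, Quay→South 11·11=121, Irby→East 9·24=216, Elton→East 8·21=168, Largo→East 7·14=98, Galt→East 9·16=144, Orton→East 6·10=60. Service 969; fixed 664; total 1633.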